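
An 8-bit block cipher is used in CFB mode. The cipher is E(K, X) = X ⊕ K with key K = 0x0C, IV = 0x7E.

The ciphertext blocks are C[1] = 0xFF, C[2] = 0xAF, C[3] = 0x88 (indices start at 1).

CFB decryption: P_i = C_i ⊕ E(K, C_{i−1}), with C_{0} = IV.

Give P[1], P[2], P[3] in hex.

P[1]: E(K, 0x7E) = 0x72; 0xFF ⊕ 0x72 = 0x8D.
P[2]: E(K, 0xFF) = 0xF3; 0xAF ⊕ 0xF3 = 0x5C.
P[3]: E(K, 0xAF) = 0xA3; 0x88 ⊕ 0xA3 = 0x2B.

P[1] = 0x8D, P[2] = 0x5C, P[3] = 0x2B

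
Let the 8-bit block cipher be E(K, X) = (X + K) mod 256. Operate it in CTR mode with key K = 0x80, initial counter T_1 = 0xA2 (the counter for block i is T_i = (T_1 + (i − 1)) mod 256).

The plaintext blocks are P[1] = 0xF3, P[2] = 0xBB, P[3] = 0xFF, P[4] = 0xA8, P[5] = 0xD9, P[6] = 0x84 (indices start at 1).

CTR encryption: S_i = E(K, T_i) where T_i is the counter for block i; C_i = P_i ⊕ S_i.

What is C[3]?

C[1]: T = 0xA2, S = E(K, T) = 0x22; 0xF3 ⊕ 0x22 = 0xD1.
C[2]: T = 0xA3, S = E(K, T) = 0x23; 0xBB ⊕ 0x23 = 0x98.
C[3]: T = 0xA4, S = E(K, T) = 0x24; 0xFF ⊕ 0x24 = 0xDB.

C[3] = 0xDB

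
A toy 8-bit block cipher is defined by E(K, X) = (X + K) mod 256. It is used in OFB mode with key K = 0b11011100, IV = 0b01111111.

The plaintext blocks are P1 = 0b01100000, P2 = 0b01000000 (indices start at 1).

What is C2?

OFB encryption: S_i = E(K, S_{i−1}) with S_{0} = IV; C_i = P_i ⊕ S_i.
C1: S = E(K, 0b01111111) = 0b01011011; 0b01100000 ⊕ 0b01011011 = 0b00111011.
C2: S = E(K, 0b01011011) = 0b00110111; 0b01000000 ⊕ 0b00110111 = 0b01110111.

C2 = 0b01110111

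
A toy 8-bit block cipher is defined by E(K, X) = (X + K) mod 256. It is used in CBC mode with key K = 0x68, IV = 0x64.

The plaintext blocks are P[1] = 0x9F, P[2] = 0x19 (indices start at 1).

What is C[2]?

C[2] = 0xE2

CBC encryption: C_i = E(K, P_i ⊕ C_{i−1}), with C_{0} = IV.
C[1]: P[1] ⊕ 0x64 = 0xFB; E(K, 0xFB) = 0x63.
C[2]: P[2] ⊕ 0x63 = 0x7A; E(K, 0x7A) = 0xE2.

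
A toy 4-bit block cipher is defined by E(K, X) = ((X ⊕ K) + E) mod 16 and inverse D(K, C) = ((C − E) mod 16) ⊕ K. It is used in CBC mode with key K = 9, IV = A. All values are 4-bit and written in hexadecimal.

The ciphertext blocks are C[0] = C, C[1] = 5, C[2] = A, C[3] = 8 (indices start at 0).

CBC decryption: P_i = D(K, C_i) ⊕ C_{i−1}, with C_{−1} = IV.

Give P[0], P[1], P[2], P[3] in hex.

P[0]: D(K, C) = 7; 7 ⊕ A = D.
P[1]: D(K, 5) = E; E ⊕ C = 2.
P[2]: D(K, A) = 5; 5 ⊕ 5 = 0.
P[3]: D(K, 8) = 3; 3 ⊕ A = 9.

P[0] = D, P[1] = 2, P[2] = 0, P[3] = 9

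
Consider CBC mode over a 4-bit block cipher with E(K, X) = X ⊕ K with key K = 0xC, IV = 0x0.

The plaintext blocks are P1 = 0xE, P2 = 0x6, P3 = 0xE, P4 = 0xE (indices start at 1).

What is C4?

CBC encryption: C_i = E(K, P_i ⊕ C_{i−1}), with C_{0} = IV.
C1: P1 ⊕ 0x0 = 0xE; E(K, 0xE) = 0x2.
C2: P2 ⊕ 0x2 = 0x4; E(K, 0x4) = 0x8.
C3: P3 ⊕ 0x8 = 0x6; E(K, 0x6) = 0xA.
C4: P4 ⊕ 0xA = 0x4; E(K, 0x4) = 0x8.

C4 = 0x8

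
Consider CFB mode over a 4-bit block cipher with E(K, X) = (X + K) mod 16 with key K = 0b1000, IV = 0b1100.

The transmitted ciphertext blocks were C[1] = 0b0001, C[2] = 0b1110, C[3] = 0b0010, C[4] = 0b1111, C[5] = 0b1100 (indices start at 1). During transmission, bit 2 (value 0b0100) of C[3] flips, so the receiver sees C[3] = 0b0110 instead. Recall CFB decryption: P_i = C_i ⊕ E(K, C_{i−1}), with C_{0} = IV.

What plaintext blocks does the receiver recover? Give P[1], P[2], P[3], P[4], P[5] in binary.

Only C[3] changed, to 0b0110. In CFB, a change in C_i flips the same bit in P_i and garbles P_{i+1}. Decrypting the received ciphertext:
P[1]: E(K, 0b1100) = 0b0100; 0b0001 ⊕ 0b0100 = 0b0101.
P[2]: E(K, 0b0001) = 0b1001; 0b1110 ⊕ 0b1001 = 0b0111.
P[3]: E(K, 0b1110) = 0b0110; 0b0110 ⊕ 0b0110 = 0b0000.
P[4]: E(K, 0b0110) = 0b1110; 0b1111 ⊕ 0b1110 = 0b0001.
P[5]: E(K, 0b1111) = 0b0111; 0b1100 ⊕ 0b0111 = 0b1011.
Blocks that differ from the original plaintext: P[3], P[4].

P[1] = 0b0101, P[2] = 0b0111, P[3] = 0b0000, P[4] = 0b0001, P[5] = 0b1011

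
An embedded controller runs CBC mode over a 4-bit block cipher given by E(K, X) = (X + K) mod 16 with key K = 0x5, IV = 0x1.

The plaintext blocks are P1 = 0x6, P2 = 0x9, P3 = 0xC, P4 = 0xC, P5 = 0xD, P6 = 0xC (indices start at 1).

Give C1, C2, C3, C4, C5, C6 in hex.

C1 = 0xC, C2 = 0xA, C3 = 0xB, C4 = 0xC, C5 = 0x6, C6 = 0xF

CBC encryption: C_i = E(K, P_i ⊕ C_{i−1}), with C_{0} = IV.
C1: P1 ⊕ 0x1 = 0x7; E(K, 0x7) = 0xC.
C2: P2 ⊕ 0xC = 0x5; E(K, 0x5) = 0xA.
C3: P3 ⊕ 0xA = 0x6; E(K, 0x6) = 0xB.
C4: P4 ⊕ 0xB = 0x7; E(K, 0x7) = 0xC.
C5: P5 ⊕ 0xC = 0x1; E(K, 0x1) = 0x6.
C6: P6 ⊕ 0x6 = 0xA; E(K, 0xA) = 0xF.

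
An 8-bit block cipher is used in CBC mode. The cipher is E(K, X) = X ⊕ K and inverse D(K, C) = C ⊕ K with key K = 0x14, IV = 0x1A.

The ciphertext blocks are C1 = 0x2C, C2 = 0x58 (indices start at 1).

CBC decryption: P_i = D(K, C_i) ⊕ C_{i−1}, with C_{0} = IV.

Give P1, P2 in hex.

P1 = 0x22, P2 = 0x60

P1: D(K, 0x2C) = 0x38; 0x38 ⊕ 0x1A = 0x22.
P2: D(K, 0x58) = 0x4C; 0x4C ⊕ 0x2C = 0x60.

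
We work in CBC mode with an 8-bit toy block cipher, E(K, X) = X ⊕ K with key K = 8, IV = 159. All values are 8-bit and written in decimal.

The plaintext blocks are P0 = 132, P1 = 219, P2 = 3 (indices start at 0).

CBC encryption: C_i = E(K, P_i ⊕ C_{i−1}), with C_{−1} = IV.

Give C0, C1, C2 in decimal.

C0: P0 ⊕ 159 = 27; E(K, 27) = 19.
C1: P1 ⊕ 19 = 200; E(K, 200) = 192.
C2: P2 ⊕ 192 = 195; E(K, 195) = 203.

C0 = 19, C1 = 192, C2 = 203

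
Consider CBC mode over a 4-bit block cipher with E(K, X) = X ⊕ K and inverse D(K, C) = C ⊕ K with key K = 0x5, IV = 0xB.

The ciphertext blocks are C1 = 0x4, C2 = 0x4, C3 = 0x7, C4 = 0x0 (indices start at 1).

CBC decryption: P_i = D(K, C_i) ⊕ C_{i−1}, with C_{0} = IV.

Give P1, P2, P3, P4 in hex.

P1 = 0xA, P2 = 0x5, P3 = 0x6, P4 = 0x2

P1: D(K, 0x4) = 0x1; 0x1 ⊕ 0xB = 0xA.
P2: D(K, 0x4) = 0x1; 0x1 ⊕ 0x4 = 0x5.
P3: D(K, 0x7) = 0x2; 0x2 ⊕ 0x4 = 0x6.
P4: D(K, 0x0) = 0x5; 0x5 ⊕ 0x7 = 0x2.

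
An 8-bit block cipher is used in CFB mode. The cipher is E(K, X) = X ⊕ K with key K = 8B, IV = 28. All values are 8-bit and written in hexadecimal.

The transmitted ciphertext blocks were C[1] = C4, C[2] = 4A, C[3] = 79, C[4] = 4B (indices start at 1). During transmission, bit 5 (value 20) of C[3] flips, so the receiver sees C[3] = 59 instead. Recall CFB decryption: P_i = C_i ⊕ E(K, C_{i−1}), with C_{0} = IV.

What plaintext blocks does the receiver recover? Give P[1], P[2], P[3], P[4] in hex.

Only C[3] changed, to 59. In CFB, a change in C_i flips the same bit in P_i and garbles P_{i+1}. Decrypting the received ciphertext:
P[1]: E(K, 28) = A3; C4 ⊕ A3 = 67.
P[2]: E(K, C4) = 4F; 4A ⊕ 4F = 05.
P[3]: E(K, 4A) = C1; 59 ⊕ C1 = 98.
P[4]: E(K, 59) = D2; 4B ⊕ D2 = 99.
Blocks that differ from the original plaintext: P[3], P[4].

P[1] = 67, P[2] = 05, P[3] = 98, P[4] = 99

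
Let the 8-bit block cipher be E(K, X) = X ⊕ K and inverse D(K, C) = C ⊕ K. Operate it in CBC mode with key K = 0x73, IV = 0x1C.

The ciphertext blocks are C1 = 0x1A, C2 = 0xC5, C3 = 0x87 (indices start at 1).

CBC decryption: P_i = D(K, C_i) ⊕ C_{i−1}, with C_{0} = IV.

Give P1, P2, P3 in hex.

P1: D(K, 0x1A) = 0x69; 0x69 ⊕ 0x1C = 0x75.
P2: D(K, 0xC5) = 0xB6; 0xB6 ⊕ 0x1A = 0xAC.
P3: D(K, 0x87) = 0xF4; 0xF4 ⊕ 0xC5 = 0x31.

P1 = 0x75, P2 = 0xAC, P3 = 0x31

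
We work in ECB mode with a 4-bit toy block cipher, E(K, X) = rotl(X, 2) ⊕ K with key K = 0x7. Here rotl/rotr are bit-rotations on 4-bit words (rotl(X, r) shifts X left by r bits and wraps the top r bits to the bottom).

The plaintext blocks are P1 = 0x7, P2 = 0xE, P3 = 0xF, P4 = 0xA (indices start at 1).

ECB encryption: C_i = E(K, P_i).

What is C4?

C4: E(K, 0xA) = 0xD.

C4 = 0xD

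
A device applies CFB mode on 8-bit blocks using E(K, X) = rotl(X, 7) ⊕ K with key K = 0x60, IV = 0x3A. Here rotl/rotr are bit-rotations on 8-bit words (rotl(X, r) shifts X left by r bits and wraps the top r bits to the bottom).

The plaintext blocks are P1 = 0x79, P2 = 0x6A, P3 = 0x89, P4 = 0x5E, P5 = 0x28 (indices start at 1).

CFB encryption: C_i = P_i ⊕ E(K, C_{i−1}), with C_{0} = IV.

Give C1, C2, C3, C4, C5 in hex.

C1 = 0x04, C2 = 0x08, C3 = 0xED, C4 = 0xC8, C5 = 0x2C

C1: E(K, 0x3A) = 0x7D; 0x79 ⊕ 0x7D = 0x04.
C2: E(K, 0x04) = 0x62; 0x6A ⊕ 0x62 = 0x08.
C3: E(K, 0x08) = 0x64; 0x89 ⊕ 0x64 = 0xED.
C4: E(K, 0xED) = 0x96; 0x5E ⊕ 0x96 = 0xC8.
C5: E(K, 0xC8) = 0x04; 0x28 ⊕ 0x04 = 0x2C.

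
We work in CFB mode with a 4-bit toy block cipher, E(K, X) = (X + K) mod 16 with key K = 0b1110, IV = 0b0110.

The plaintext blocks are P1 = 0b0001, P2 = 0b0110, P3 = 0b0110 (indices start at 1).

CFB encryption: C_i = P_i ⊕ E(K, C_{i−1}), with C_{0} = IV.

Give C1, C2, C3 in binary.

C1 = 0b0101, C2 = 0b0101, C3 = 0b0101

C1: E(K, 0b0110) = 0b0100; 0b0001 ⊕ 0b0100 = 0b0101.
C2: E(K, 0b0101) = 0b0011; 0b0110 ⊕ 0b0011 = 0b0101.
C3: E(K, 0b0101) = 0b0011; 0b0110 ⊕ 0b0011 = 0b0101.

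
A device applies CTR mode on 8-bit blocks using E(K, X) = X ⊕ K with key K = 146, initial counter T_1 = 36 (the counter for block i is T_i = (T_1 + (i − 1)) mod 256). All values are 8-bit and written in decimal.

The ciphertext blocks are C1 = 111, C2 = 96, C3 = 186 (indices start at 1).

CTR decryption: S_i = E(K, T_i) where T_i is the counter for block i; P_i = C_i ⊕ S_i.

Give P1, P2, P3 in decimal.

P1: T = 36, S = E(K, T) = 182; 111 ⊕ 182 = 217.
P2: T = 37, S = E(K, T) = 183; 96 ⊕ 183 = 215.
P3: T = 38, S = E(K, T) = 180; 186 ⊕ 180 = 14.

P1 = 217, P2 = 215, P3 = 14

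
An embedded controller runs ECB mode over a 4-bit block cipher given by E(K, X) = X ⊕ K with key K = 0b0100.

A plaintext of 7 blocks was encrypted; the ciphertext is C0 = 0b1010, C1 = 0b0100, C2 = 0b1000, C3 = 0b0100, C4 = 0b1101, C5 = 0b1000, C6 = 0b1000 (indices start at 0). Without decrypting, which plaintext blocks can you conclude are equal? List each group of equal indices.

P1 = P3; P2 = P5 = P6

ECB encrypts each block independently with the same key, so equal ciphertext blocks imply equal plaintext blocks.
C1 = C3 = 0b0100, so P1 = P3.
C2 = C5 = C6 = 0b1000, so P2 = P5 = P6.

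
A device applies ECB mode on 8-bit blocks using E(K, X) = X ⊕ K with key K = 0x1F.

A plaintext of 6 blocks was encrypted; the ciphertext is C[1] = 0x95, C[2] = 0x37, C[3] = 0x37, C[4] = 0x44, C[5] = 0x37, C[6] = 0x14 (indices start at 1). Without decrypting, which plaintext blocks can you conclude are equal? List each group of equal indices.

ECB encrypts each block independently with the same key, so equal ciphertext blocks imply equal plaintext blocks.
C[2] = C[3] = C[5] = 0x37, so P[2] = P[3] = P[5].

P[2] = P[3] = P[5]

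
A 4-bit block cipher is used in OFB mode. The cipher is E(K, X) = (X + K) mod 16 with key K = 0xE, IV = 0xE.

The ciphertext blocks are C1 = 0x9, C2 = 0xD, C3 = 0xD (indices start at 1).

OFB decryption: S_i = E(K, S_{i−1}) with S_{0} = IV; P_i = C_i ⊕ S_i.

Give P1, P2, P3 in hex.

P1 = 0x5, P2 = 0x7, P3 = 0x5

P1: S = E(K, 0xE) = 0xC; 0x9 ⊕ 0xC = 0x5.
P2: S = E(K, 0xC) = 0xA; 0xD ⊕ 0xA = 0x7.
P3: S = E(K, 0xA) = 0x8; 0xD ⊕ 0x8 = 0x5.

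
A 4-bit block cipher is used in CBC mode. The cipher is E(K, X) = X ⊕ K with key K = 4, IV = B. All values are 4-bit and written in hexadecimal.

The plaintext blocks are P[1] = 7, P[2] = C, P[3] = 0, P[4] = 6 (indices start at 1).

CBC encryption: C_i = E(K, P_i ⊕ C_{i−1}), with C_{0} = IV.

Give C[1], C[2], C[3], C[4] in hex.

C[1]: P[1] ⊕ B = C; E(K, C) = 8.
C[2]: P[2] ⊕ 8 = 4; E(K, 4) = 0.
C[3]: P[3] ⊕ 0 = 0; E(K, 0) = 4.
C[4]: P[4] ⊕ 4 = 2; E(K, 2) = 6.

C[1] = 8, C[2] = 0, C[3] = 4, C[4] = 6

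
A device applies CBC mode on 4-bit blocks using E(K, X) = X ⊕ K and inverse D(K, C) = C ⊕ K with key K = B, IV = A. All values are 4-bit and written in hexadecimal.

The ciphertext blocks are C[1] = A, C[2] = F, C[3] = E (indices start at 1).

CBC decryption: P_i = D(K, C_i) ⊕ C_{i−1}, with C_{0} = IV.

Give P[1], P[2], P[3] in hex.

P[1] = B, P[2] = E, P[3] = A

P[1]: D(K, A) = 1; 1 ⊕ A = B.
P[2]: D(K, F) = 4; 4 ⊕ A = E.
P[3]: D(K, E) = 5; 5 ⊕ F = A.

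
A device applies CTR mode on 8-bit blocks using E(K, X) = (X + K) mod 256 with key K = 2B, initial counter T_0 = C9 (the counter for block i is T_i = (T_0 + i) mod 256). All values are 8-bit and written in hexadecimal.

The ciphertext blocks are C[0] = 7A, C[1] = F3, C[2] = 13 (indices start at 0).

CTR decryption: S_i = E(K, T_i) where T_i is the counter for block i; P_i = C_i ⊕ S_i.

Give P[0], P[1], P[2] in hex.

P[0]: T = C9, S = E(K, T) = F4; 7A ⊕ F4 = 8E.
P[1]: T = CA, S = E(K, T) = F5; F3 ⊕ F5 = 06.
P[2]: T = CB, S = E(K, T) = F6; 13 ⊕ F6 = E5.

P[0] = 8E, P[1] = 06, P[2] = E5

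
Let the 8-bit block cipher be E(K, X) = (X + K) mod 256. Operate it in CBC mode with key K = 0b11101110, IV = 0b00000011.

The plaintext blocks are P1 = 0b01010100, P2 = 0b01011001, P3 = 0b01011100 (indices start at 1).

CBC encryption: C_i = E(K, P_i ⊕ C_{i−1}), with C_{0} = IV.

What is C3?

C3 = 0b01000100

C1: P1 ⊕ 0b00000011 = 0b01010111; E(K, 0b01010111) = 0b01000101.
C2: P2 ⊕ 0b01000101 = 0b00011100; E(K, 0b00011100) = 0b00001010.
C3: P3 ⊕ 0b00001010 = 0b01010110; E(K, 0b01010110) = 0b01000100.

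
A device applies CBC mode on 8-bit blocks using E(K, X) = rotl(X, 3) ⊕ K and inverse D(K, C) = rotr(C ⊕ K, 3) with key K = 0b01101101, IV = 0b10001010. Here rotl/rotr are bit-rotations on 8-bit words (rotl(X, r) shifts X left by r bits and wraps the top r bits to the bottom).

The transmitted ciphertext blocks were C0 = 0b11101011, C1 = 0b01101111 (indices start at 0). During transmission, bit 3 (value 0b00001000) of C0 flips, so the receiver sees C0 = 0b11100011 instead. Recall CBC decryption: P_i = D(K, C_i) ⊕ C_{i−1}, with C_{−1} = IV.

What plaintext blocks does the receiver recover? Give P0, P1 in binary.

Only C0 changed, to 0b11100011. In CBC, a change in C_i garbles P_i and flips the same bit in P_{i+1}. Decrypting the received ciphertext:
P0: D(K, 0b11100011) = 0b11010001; 0b11010001 ⊕ 0b10001010 = 0b01011011.
P1: D(K, 0b01101111) = 0b01000000; 0b01000000 ⊕ 0b11100011 = 0b10100011.
Blocks that differ from the original plaintext: P0, P1.

P0 = 0b01011011, P1 = 0b10100011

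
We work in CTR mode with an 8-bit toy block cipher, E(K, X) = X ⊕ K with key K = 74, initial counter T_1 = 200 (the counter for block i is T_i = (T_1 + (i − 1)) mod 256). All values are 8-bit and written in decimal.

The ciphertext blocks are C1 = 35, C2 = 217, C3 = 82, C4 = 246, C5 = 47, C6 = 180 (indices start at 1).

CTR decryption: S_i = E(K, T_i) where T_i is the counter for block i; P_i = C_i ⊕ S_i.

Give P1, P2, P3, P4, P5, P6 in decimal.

P1 = 161, P2 = 90, P3 = 210, P4 = 119, P5 = 169, P6 = 51

P1: T = 200, S = E(K, T) = 130; 35 ⊕ 130 = 161.
P2: T = 201, S = E(K, T) = 131; 217 ⊕ 131 = 90.
P3: T = 202, S = E(K, T) = 128; 82 ⊕ 128 = 210.
P4: T = 203, S = E(K, T) = 129; 246 ⊕ 129 = 119.
P5: T = 204, S = E(K, T) = 134; 47 ⊕ 134 = 169.
P6: T = 205, S = E(K, T) = 135; 180 ⊕ 135 = 51.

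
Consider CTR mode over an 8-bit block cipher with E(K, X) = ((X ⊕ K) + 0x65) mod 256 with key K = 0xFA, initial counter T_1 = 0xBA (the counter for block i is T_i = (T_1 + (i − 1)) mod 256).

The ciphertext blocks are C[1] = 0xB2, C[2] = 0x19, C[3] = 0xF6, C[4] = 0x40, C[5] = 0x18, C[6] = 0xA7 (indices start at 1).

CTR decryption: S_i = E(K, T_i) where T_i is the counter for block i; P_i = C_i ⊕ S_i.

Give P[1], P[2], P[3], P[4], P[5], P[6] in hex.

P[1] = 0x17, P[2] = 0xBF, P[3] = 0x5D, P[4] = 0xEC, P[5] = 0xB1, P[6] = 0x0D

P[1]: T = 0xBA, S = E(K, T) = 0xA5; 0xB2 ⊕ 0xA5 = 0x17.
P[2]: T = 0xBB, S = E(K, T) = 0xA6; 0x19 ⊕ 0xA6 = 0xBF.
P[3]: T = 0xBC, S = E(K, T) = 0xAB; 0xF6 ⊕ 0xAB = 0x5D.
P[4]: T = 0xBD, S = E(K, T) = 0xAC; 0x40 ⊕ 0xAC = 0xEC.
P[5]: T = 0xBE, S = E(K, T) = 0xA9; 0x18 ⊕ 0xA9 = 0xB1.
P[6]: T = 0xBF, S = E(K, T) = 0xAA; 0xA7 ⊕ 0xAA = 0x0D.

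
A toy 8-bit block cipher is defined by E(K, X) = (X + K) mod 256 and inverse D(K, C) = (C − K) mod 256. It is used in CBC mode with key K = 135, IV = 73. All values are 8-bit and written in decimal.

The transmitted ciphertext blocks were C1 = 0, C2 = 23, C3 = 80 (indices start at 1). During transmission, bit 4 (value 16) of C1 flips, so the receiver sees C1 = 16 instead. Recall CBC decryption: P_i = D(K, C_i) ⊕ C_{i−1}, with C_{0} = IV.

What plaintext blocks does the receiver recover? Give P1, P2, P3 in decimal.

P1 = 192, P2 = 128, P3 = 222

Only C1 changed, to 16. In CBC, a change in C_i garbles P_i and flips the same bit in P_{i+1}. Decrypting the received ciphertext:
P1: D(K, 16) = 137; 137 ⊕ 73 = 192.
P2: D(K, 23) = 144; 144 ⊕ 16 = 128.
P3: D(K, 80) = 201; 201 ⊕ 23 = 222.
Blocks that differ from the original plaintext: P1, P2.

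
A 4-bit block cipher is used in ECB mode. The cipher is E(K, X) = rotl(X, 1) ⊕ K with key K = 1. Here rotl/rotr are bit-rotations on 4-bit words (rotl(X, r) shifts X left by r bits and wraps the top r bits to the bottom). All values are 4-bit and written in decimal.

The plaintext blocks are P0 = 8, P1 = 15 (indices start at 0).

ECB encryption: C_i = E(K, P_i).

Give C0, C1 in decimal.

C0 = 0, C1 = 14

C0: E(K, 8) = 0.
C1: E(K, 15) = 14.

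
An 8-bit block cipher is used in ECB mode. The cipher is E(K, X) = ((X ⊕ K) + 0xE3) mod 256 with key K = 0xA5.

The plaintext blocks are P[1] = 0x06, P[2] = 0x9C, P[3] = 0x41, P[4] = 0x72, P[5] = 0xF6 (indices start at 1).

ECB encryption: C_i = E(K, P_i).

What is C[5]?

C[5]: E(K, 0xF6) = 0x36.

C[5] = 0x36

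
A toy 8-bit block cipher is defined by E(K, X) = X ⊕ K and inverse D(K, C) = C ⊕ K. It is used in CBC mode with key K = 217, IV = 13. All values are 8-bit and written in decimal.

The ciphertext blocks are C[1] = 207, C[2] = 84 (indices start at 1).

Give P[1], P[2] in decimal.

CBC decryption: P_i = D(K, C_i) ⊕ C_{i−1}, with C_{0} = IV.
P[1]: D(K, 207) = 22; 22 ⊕ 13 = 27.
P[2]: D(K, 84) = 141; 141 ⊕ 207 = 66.

P[1] = 27, P[2] = 66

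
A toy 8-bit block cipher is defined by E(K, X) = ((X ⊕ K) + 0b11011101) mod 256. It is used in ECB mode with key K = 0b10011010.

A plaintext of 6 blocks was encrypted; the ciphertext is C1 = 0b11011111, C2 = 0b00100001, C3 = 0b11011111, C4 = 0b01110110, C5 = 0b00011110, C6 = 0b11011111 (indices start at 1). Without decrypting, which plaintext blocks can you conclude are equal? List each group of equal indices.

P1 = P3 = P6

ECB encrypts each block independently with the same key, so equal ciphertext blocks imply equal plaintext blocks.
C1 = C3 = C6 = 0b11011111, so P1 = P3 = P6.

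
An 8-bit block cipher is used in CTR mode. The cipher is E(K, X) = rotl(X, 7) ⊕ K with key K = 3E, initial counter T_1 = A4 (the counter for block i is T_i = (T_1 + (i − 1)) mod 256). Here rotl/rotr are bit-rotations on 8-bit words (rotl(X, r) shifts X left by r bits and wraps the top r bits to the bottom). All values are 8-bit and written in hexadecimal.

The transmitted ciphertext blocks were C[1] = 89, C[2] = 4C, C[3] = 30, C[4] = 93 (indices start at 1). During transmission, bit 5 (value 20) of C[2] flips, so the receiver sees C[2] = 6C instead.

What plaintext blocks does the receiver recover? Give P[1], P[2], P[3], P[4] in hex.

P[1] = E5, P[2] = 80, P[3] = 5D, P[4] = 7E

CTR decryption: S_i = E(K, T_i) where T_i is the counter for block i; P_i = C_i ⊕ S_i.
Only C[2] changed, to 6C. In CTR, a change in C_i flips the same bit in P_i only; the keystream is unaffected. Decrypting the received ciphertext:
P[1]: T = A4, S = E(K, T) = 6C; 89 ⊕ 6C = E5.
P[2]: T = A5, S = E(K, T) = EC; 6C ⊕ EC = 80.
P[3]: T = A6, S = E(K, T) = 6D; 30 ⊕ 6D = 5D.
P[4]: T = A7, S = E(K, T) = ED; 93 ⊕ ED = 7E.
Blocks that differ from the original plaintext: P[2].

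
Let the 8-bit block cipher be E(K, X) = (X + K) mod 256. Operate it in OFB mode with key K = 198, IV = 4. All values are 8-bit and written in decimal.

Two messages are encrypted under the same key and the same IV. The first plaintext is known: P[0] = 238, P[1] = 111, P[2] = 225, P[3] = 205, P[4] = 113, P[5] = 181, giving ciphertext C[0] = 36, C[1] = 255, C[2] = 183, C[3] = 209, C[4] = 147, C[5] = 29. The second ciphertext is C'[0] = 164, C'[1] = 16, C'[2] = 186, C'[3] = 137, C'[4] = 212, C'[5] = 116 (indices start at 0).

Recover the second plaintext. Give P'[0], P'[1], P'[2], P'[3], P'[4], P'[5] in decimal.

In OFB with a reused IV, both messages share the same keystream S_i, so C_i ⊕ C'_i = P_i ⊕ P'_i and thus P'_i = P_i ⊕ C_i ⊕ C'_i.
P'[0]: 238 ⊕ 36 ⊕ 164 = 110.
P'[1]: 111 ⊕ 255 ⊕ 16 = 128.
P'[2]: 225 ⊕ 183 ⊕ 186 = 236.
P'[3]: 205 ⊕ 209 ⊕ 137 = 149.
P'[4]: 113 ⊕ 147 ⊕ 212 = 54.
P'[5]: 181 ⊕ 29 ⊕ 116 = 220.

P'[0] = 110, P'[1] = 128, P'[2] = 236, P'[3] = 149, P'[4] = 54, P'[5] = 220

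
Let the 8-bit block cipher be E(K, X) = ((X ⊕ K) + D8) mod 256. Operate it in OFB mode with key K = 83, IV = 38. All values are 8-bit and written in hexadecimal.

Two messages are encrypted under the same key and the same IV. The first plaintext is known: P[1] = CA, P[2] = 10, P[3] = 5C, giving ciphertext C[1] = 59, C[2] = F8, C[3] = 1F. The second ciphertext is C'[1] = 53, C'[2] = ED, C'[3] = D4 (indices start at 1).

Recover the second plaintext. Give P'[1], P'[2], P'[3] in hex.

In OFB with a reused IV, both messages share the same keystream S_i, so C_i ⊕ C'_i = P_i ⊕ P'_i and thus P'_i = P_i ⊕ C_i ⊕ C'_i.
P'[1]: CA ⊕ 59 ⊕ 53 = C0.
P'[2]: 10 ⊕ F8 ⊕ ED = 05.
P'[3]: 5C ⊕ 1F ⊕ D4 = 97.

P'[1] = C0, P'[2] = 05, P'[3] = 97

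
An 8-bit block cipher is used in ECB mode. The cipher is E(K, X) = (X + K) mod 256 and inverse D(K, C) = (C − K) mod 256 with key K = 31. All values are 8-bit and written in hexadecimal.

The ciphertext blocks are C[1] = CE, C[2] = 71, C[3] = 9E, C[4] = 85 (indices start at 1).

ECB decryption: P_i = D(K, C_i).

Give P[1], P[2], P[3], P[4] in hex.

P[1] = 9D, P[2] = 40, P[3] = 6D, P[4] = 54

P[1]: D(K, CE) = 9D.
P[2]: D(K, 71) = 40.
P[3]: D(K, 9E) = 6D.
P[4]: D(K, 85) = 54.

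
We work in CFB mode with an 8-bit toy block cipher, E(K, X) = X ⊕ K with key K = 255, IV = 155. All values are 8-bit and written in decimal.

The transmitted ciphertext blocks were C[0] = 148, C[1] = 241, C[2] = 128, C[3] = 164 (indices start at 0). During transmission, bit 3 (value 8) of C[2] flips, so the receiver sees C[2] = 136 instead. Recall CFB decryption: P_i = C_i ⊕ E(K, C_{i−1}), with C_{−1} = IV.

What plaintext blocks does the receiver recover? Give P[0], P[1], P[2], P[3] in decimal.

Only C[2] changed, to 136. In CFB, a change in C_i flips the same bit in P_i and garbles P_{i+1}. Decrypting the received ciphertext:
P[0]: E(K, 155) = 100; 148 ⊕ 100 = 240.
P[1]: E(K, 148) = 107; 241 ⊕ 107 = 154.
P[2]: E(K, 241) = 14; 136 ⊕ 14 = 134.
P[3]: E(K, 136) = 119; 164 ⊕ 119 = 211.
Blocks that differ from the original plaintext: P[2], P[3].

P[0] = 240, P[1] = 154, P[2] = 134, P[3] = 211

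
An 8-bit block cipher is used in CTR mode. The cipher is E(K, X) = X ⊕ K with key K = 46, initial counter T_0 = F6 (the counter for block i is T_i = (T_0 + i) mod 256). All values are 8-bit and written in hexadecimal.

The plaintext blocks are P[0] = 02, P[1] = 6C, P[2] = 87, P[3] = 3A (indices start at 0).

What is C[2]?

CTR encryption: S_i = E(K, T_i) where T_i is the counter for block i; C_i = P_i ⊕ S_i.
C[0]: T = F6, S = E(K, T) = B0; 02 ⊕ B0 = B2.
C[1]: T = F7, S = E(K, T) = B1; 6C ⊕ B1 = DD.
C[2]: T = F8, S = E(K, T) = BE; 87 ⊕ BE = 39.

C[2] = 39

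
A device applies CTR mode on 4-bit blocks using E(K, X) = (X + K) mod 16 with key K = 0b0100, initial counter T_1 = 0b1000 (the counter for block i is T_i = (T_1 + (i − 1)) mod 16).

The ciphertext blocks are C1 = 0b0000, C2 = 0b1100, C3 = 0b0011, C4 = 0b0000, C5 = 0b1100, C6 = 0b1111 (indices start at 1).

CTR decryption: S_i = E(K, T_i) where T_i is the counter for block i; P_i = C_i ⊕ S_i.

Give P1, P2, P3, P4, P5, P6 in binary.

P1: T = 0b1000, S = E(K, T) = 0b1100; 0b0000 ⊕ 0b1100 = 0b1100.
P2: T = 0b1001, S = E(K, T) = 0b1101; 0b1100 ⊕ 0b1101 = 0b0001.
P3: T = 0b1010, S = E(K, T) = 0b1110; 0b0011 ⊕ 0b1110 = 0b1101.
P4: T = 0b1011, S = E(K, T) = 0b1111; 0b0000 ⊕ 0b1111 = 0b1111.
P5: T = 0b1100, S = E(K, T) = 0b0000; 0b1100 ⊕ 0b0000 = 0b1100.
P6: T = 0b1101, S = E(K, T) = 0b0001; 0b1111 ⊕ 0b0001 = 0b1110.

P1 = 0b1100, P2 = 0b0001, P3 = 0b1101, P4 = 0b1111, P5 = 0b1100, P6 = 0b1110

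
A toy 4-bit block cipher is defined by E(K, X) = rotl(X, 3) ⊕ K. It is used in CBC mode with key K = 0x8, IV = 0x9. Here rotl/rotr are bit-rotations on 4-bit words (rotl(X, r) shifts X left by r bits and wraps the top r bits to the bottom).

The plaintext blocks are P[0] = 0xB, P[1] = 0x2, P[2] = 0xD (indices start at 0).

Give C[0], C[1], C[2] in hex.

C[0] = 0x9, C[1] = 0x5, C[2] = 0xC

CBC encryption: C_i = E(K, P_i ⊕ C_{i−1}), with C_{−1} = IV.
C[0]: P[0] ⊕ 0x9 = 0x2; E(K, 0x2) = 0x9.
C[1]: P[1] ⊕ 0x9 = 0xB; E(K, 0xB) = 0x5.
C[2]: P[2] ⊕ 0x5 = 0x8; E(K, 0x8) = 0xC.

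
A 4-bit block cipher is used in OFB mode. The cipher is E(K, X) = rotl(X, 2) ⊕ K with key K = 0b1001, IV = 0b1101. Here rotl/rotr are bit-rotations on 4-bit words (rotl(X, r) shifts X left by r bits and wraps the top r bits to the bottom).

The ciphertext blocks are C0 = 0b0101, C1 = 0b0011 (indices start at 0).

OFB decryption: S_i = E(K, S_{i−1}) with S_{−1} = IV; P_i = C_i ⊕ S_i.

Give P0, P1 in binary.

P0: S = E(K, 0b1101) = 0b1110; 0b0101 ⊕ 0b1110 = 0b1011.
P1: S = E(K, 0b1110) = 0b0010; 0b0011 ⊕ 0b0010 = 0b0001.

P0 = 0b1011, P1 = 0b0001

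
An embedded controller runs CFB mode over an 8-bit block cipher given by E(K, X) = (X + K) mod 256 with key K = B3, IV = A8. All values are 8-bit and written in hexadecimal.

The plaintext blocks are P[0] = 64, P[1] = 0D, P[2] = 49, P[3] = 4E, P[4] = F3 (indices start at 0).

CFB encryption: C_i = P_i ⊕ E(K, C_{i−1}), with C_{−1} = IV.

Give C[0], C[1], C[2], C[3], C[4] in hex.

C[0]: E(K, A8) = 5B; 64 ⊕ 5B = 3F.
C[1]: E(K, 3F) = F2; 0D ⊕ F2 = FF.
C[2]: E(K, FF) = B2; 49 ⊕ B2 = FB.
C[3]: E(K, FB) = AE; 4E ⊕ AE = E0.
C[4]: E(K, E0) = 93; F3 ⊕ 93 = 60.

C[0] = 3F, C[1] = FF, C[2] = FB, C[3] = E0, C[4] = 60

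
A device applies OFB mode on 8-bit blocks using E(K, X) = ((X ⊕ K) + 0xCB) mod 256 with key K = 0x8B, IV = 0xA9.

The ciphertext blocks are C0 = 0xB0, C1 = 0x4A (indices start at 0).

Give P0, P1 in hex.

OFB decryption: S_i = E(K, S_{i−1}) with S_{−1} = IV; P_i = C_i ⊕ S_i.
P0: S = E(K, 0xA9) = 0xED; 0xB0 ⊕ 0xED = 0x5D.
P1: S = E(K, 0xED) = 0x31; 0x4A ⊕ 0x31 = 0x7B.

P0 = 0x5D, P1 = 0x7B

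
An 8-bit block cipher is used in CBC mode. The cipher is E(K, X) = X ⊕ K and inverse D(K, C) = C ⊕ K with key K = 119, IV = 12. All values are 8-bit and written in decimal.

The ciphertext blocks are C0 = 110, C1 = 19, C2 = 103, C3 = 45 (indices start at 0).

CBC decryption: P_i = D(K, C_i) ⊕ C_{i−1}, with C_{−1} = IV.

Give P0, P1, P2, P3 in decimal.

P0: D(K, 110) = 25; 25 ⊕ 12 = 21.
P1: D(K, 19) = 100; 100 ⊕ 110 = 10.
P2: D(K, 103) = 16; 16 ⊕ 19 = 3.
P3: D(K, 45) = 90; 90 ⊕ 103 = 61.

P0 = 21, P1 = 10, P2 = 3, P3 = 61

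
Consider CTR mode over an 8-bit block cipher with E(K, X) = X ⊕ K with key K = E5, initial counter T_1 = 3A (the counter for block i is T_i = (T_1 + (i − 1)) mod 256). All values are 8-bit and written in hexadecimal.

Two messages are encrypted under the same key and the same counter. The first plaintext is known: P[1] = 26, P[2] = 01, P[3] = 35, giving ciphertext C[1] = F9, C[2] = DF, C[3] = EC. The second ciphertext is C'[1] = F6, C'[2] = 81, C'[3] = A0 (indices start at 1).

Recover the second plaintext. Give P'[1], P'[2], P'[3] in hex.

P'[1] = 29, P'[2] = 5F, P'[3] = 79

In CTR with a reused counter, both messages share the same keystream S_i, so C_i ⊕ C'_i = P_i ⊕ P'_i and thus P'_i = P_i ⊕ C_i ⊕ C'_i.
P'[1]: 26 ⊕ F9 ⊕ F6 = 29.
P'[2]: 01 ⊕ DF ⊕ 81 = 5F.
P'[3]: 35 ⊕ EC ⊕ A0 = 79.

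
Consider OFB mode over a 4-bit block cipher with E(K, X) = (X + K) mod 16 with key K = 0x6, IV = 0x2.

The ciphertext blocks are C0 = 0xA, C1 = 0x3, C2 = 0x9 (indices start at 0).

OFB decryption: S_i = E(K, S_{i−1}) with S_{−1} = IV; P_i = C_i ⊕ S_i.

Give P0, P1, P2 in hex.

P0 = 0x2, P1 = 0xD, P2 = 0xD

P0: S = E(K, 0x2) = 0x8; 0xA ⊕ 0x8 = 0x2.
P1: S = E(K, 0x8) = 0xE; 0x3 ⊕ 0xE = 0xD.
P2: S = E(K, 0xE) = 0x4; 0x9 ⊕ 0x4 = 0xD.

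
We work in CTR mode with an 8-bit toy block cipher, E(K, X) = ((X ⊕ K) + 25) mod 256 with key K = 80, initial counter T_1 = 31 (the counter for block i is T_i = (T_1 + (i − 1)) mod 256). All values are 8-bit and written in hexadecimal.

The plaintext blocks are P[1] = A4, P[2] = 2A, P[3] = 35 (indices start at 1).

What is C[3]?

C[3] = ED

CTR encryption: S_i = E(K, T_i) where T_i is the counter for block i; C_i = P_i ⊕ S_i.
C[1]: T = 31, S = E(K, T) = D6; A4 ⊕ D6 = 72.
C[2]: T = 32, S = E(K, T) = D7; 2A ⊕ D7 = FD.
C[3]: T = 33, S = E(K, T) = D8; 35 ⊕ D8 = ED.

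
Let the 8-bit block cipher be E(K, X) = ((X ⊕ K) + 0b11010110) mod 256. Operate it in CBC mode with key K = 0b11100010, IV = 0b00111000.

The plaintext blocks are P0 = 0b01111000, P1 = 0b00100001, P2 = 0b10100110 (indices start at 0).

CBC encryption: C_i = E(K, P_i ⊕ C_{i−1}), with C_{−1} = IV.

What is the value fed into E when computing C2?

C0: P0 ⊕ 0b00111000 = 0b01000000; E(K, 0b01000000) = 0b01111000.
C1: P1 ⊕ 0b01111000 = 0b01011001; E(K, 0b01011001) = 0b10010001.
C2: P2 ⊕ 0b10010001 = 0b00110111; E(K, 0b00110111) = 0b10101011.
So the input to E for block 2 is 0b00110111.

0b00110111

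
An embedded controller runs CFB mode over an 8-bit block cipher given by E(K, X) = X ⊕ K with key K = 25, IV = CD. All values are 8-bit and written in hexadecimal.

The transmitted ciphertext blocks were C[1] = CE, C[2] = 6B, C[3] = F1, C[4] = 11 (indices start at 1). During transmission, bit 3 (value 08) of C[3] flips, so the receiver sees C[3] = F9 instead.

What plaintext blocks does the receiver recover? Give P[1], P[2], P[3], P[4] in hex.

CFB decryption: P_i = C_i ⊕ E(K, C_{i−1}), with C_{0} = IV.
Only C[3] changed, to F9. In CFB, a change in C_i flips the same bit in P_i and garbles P_{i+1}. Decrypting the received ciphertext:
P[1]: E(K, CD) = E8; CE ⊕ E8 = 26.
P[2]: E(K, CE) = EB; 6B ⊕ EB = 80.
P[3]: E(K, 6B) = 4E; F9 ⊕ 4E = B7.
P[4]: E(K, F9) = DC; 11 ⊕ DC = CD.
Blocks that differ from the original plaintext: P[3], P[4].

P[1] = 26, P[2] = 80, P[3] = B7, P[4] = CD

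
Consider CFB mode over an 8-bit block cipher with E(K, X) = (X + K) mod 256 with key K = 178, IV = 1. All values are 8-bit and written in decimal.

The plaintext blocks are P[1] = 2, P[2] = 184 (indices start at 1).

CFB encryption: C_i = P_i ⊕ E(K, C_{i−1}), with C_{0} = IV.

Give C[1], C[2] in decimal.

C[1]: E(K, 1) = 179; 2 ⊕ 179 = 177.
C[2]: E(K, 177) = 99; 184 ⊕ 99 = 219.

C[1] = 177, C[2] = 219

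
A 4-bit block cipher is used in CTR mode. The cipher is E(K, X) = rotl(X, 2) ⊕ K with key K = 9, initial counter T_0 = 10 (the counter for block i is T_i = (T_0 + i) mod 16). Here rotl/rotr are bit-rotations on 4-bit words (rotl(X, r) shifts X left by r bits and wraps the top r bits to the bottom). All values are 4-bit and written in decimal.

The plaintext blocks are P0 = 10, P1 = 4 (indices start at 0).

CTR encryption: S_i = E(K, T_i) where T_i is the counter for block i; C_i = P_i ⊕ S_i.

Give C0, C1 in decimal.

C0 = 9, C1 = 3

C0: T = 10, S = E(K, T) = 3; 10 ⊕ 3 = 9.
C1: T = 11, S = E(K, T) = 7; 4 ⊕ 7 = 3.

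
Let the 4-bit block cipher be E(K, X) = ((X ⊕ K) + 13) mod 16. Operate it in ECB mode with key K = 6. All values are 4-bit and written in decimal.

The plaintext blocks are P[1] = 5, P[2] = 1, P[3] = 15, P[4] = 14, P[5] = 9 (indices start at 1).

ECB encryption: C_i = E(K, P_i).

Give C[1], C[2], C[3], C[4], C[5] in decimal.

C[1]: E(K, 5) = 0.
C[2]: E(K, 1) = 4.
C[3]: E(K, 15) = 6.
C[4]: E(K, 14) = 5.
C[5]: E(K, 9) = 12.

C[1] = 0, C[2] = 4, C[3] = 6, C[4] = 5, C[5] = 12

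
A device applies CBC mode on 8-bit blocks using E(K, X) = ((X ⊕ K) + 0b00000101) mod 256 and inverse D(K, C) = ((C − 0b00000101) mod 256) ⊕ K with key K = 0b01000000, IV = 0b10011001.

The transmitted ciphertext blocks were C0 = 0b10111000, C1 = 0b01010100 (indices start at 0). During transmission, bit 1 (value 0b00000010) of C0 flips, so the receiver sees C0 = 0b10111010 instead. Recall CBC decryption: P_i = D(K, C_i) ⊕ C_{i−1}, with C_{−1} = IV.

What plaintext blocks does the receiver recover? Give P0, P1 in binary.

P0 = 0b01101100, P1 = 0b10110101

Only C0 changed, to 0b10111010. In CBC, a change in C_i garbles P_i and flips the same bit in P_{i+1}. Decrypting the received ciphertext:
P0: D(K, 0b10111010) = 0b11110101; 0b11110101 ⊕ 0b10011001 = 0b01101100.
P1: D(K, 0b01010100) = 0b00001111; 0b00001111 ⊕ 0b10111010 = 0b10110101.
Blocks that differ from the original plaintext: P0, P1.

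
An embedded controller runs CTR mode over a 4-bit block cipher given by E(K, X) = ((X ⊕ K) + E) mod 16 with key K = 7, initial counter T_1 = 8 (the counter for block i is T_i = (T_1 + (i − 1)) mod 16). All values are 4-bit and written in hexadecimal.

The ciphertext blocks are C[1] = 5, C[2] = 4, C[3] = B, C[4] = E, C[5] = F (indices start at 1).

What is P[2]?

CTR decryption: S_i = E(K, T_i) where T_i is the counter for block i; P_i = C_i ⊕ S_i.
P[2]: T = 9, S = E(K, T) = C; 4 ⊕ C = 8.

P[2] = 8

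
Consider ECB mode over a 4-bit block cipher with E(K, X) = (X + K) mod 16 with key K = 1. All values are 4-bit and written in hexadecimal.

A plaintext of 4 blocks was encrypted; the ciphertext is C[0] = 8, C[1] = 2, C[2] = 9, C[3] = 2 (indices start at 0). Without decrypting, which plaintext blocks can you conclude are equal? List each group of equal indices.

P[1] = P[3]

ECB encrypts each block independently with the same key, so equal ciphertext blocks imply equal plaintext blocks.
C[1] = C[3] = 2, so P[1] = P[3].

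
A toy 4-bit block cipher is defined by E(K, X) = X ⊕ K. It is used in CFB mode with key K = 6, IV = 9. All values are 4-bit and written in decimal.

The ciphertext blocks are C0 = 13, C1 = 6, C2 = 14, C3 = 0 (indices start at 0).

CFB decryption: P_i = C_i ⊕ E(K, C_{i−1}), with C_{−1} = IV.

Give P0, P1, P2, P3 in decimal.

P0: E(K, 9) = 15; 13 ⊕ 15 = 2.
P1: E(K, 13) = 11; 6 ⊕ 11 = 13.
P2: E(K, 6) = 0; 14 ⊕ 0 = 14.
P3: E(K, 14) = 8; 0 ⊕ 8 = 8.

P0 = 2, P1 = 13, P2 = 14, P3 = 8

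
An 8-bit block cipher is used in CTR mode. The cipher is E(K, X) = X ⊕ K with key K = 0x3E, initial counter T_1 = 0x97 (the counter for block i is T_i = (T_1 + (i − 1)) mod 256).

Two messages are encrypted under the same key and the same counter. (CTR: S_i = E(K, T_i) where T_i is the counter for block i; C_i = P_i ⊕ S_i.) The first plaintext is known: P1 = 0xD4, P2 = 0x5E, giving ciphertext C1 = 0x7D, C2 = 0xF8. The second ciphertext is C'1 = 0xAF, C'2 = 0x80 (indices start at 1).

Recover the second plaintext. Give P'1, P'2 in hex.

In CTR with a reused counter, both messages share the same keystream S_i, so C_i ⊕ C'_i = P_i ⊕ P'_i and thus P'_i = P_i ⊕ C_i ⊕ C'_i.
P'1: 0xD4 ⊕ 0x7D ⊕ 0xAF = 0x06.
P'2: 0x5E ⊕ 0xF8 ⊕ 0x80 = 0x26.

P'1 = 0x06, P'2 = 0x26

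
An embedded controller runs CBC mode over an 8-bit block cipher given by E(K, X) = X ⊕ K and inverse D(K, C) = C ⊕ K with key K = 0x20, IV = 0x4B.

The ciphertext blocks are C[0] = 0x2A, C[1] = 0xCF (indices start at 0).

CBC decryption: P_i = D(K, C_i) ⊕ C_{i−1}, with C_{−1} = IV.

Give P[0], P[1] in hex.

P[0]: D(K, 0x2A) = 0x0A; 0x0A ⊕ 0x4B = 0x41.
P[1]: D(K, 0xCF) = 0xEF; 0xEF ⊕ 0x2A = 0xC5.

P[0] = 0x41, P[1] = 0xC5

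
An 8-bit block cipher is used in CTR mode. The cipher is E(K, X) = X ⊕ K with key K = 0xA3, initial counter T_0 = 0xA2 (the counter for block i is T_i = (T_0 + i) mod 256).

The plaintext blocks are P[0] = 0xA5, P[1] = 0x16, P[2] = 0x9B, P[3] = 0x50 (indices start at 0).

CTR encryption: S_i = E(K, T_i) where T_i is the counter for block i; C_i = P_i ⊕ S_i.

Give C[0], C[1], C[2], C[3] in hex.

C[0] = 0xA4, C[1] = 0x16, C[2] = 0x9C, C[3] = 0x56

C[0]: T = 0xA2, S = E(K, T) = 0x01; 0xA5 ⊕ 0x01 = 0xA4.
C[1]: T = 0xA3, S = E(K, T) = 0x00; 0x16 ⊕ 0x00 = 0x16.
C[2]: T = 0xA4, S = E(K, T) = 0x07; 0x9B ⊕ 0x07 = 0x9C.
C[3]: T = 0xA5, S = E(K, T) = 0x06; 0x50 ⊕ 0x06 = 0x56.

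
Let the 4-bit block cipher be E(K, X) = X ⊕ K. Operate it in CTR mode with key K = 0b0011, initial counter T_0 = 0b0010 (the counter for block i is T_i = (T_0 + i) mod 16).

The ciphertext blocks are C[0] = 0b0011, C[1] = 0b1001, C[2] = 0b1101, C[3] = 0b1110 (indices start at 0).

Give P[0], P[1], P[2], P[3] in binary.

CTR decryption: S_i = E(K, T_i) where T_i is the counter for block i; P_i = C_i ⊕ S_i.
P[0]: T = 0b0010, S = E(K, T) = 0b0001; 0b0011 ⊕ 0b0001 = 0b0010.
P[1]: T = 0b0011, S = E(K, T) = 0b0000; 0b1001 ⊕ 0b0000 = 0b1001.
P[2]: T = 0b0100, S = E(K, T) = 0b0111; 0b1101 ⊕ 0b0111 = 0b1010.
P[3]: T = 0b0101, S = E(K, T) = 0b0110; 0b1110 ⊕ 0b0110 = 0b1000.

P[0] = 0b0010, P[1] = 0b1001, P[2] = 0b1010, P[3] = 0b1000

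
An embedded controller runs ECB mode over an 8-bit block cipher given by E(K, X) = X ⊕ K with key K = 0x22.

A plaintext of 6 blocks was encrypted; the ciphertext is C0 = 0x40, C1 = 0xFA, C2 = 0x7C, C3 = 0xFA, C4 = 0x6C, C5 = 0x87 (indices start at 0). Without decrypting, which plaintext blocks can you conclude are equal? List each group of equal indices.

ECB encrypts each block independently with the same key, so equal ciphertext blocks imply equal plaintext blocks.
C1 = C3 = 0xFA, so P1 = P3.

P1 = P3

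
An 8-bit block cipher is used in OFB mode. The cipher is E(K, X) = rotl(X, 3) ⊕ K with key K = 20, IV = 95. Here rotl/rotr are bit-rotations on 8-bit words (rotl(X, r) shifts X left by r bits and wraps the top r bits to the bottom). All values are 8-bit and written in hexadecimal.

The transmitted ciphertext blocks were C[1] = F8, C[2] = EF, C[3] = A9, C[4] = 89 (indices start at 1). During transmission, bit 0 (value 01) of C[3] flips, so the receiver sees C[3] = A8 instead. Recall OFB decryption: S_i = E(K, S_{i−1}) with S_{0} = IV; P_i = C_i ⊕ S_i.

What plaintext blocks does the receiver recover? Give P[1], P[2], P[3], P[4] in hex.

P[1] = 74, P[2] = AB, P[3] = AA, P[4] = B9

Only C[3] changed, to A8. In OFB, a change in C_i flips the same bit in P_i only; the keystream is unaffected. Decrypting the received ciphertext:
P[1]: S = E(K, 95) = 8C; F8 ⊕ 8C = 74.
P[2]: S = E(K, 8C) = 44; EF ⊕ 44 = AB.
P[3]: S = E(K, 44) = 02; A8 ⊕ 02 = AA.
P[4]: S = E(K, 02) = 30; 89 ⊕ 30 = B9.
Blocks that differ from the original plaintext: P[3].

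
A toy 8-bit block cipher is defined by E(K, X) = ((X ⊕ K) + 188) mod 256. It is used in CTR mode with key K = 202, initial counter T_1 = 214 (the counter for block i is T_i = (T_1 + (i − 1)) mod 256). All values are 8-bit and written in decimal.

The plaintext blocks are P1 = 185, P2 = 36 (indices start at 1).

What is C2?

C2 = 253

CTR encryption: S_i = E(K, T_i) where T_i is the counter for block i; C_i = P_i ⊕ S_i.
C1: T = 214, S = E(K, T) = 216; 185 ⊕ 216 = 97.
C2: T = 215, S = E(K, T) = 217; 36 ⊕ 217 = 253.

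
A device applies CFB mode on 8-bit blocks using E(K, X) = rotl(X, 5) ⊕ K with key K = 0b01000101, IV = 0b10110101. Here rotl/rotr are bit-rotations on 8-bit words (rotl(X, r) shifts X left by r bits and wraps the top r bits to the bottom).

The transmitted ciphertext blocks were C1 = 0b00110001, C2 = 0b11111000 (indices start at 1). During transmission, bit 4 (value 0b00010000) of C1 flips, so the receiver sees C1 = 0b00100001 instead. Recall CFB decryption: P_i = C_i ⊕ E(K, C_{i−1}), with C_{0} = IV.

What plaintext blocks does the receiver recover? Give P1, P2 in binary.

P1 = 0b11010010, P2 = 0b10011001

Only C1 changed, to 0b00100001. In CFB, a change in C_i flips the same bit in P_i and garbles P_{i+1}. Decrypting the received ciphertext:
P1: E(K, 0b10110101) = 0b11110011; 0b00100001 ⊕ 0b11110011 = 0b11010010.
P2: E(K, 0b00100001) = 0b01100001; 0b11111000 ⊕ 0b01100001 = 0b10011001.
Blocks that differ from the original plaintext: P1, P2.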